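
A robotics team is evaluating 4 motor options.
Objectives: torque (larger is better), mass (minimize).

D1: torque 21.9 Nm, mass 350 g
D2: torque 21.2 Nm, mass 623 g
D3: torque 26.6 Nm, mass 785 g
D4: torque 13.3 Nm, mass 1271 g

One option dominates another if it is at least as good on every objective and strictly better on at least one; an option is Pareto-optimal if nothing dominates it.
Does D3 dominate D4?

Yes

D3 vs D4: torque 26.6≥13.3, mass 785≤1271 — D3 is at least as good on every objective with at least one strict improvement.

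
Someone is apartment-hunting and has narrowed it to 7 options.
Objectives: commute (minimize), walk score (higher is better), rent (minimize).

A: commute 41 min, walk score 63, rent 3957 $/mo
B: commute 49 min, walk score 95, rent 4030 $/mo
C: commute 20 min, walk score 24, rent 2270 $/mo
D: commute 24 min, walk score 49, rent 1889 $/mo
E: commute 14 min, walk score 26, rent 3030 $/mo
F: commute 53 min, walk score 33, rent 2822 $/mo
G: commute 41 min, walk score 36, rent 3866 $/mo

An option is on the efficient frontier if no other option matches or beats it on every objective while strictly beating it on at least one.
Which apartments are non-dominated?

A, B, C, D, E

A: not dominated.
B: not dominated (best walk score).
C: not dominated.
D: not dominated (best rent).
E: not dominated (best commute).
F: dominated by D (commute 24≤53, walk score 49≥33, rent 1889≤2822).
G: dominated by D (commute 24≤41, walk score 49≥36, rent 1889≤3866).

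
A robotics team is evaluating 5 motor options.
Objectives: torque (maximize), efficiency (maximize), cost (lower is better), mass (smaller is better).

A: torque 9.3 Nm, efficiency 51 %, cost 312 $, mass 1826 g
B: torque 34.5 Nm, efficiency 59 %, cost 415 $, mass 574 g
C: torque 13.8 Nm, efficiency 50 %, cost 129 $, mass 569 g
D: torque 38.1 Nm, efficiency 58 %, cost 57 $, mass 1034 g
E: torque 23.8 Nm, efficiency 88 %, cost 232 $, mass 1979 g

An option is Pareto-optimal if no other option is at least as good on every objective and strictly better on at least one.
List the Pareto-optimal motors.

A: dominated by D (torque 38.1≥9.3, efficiency 58≥51, cost 57≤312, mass 1034≤1826).
B: not dominated.
C: not dominated (best mass).
D: not dominated (best torque).
E: not dominated (best efficiency).

B, C, D, E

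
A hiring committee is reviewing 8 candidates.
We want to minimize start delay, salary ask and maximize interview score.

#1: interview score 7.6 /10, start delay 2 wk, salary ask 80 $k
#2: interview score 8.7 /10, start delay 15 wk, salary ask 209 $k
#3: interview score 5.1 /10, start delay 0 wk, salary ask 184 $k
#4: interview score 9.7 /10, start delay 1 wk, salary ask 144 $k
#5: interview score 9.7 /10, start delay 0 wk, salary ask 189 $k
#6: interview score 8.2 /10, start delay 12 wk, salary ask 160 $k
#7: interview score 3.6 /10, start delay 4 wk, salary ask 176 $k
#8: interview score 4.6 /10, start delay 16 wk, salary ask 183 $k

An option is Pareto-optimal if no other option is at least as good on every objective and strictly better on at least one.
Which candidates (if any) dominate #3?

none

#1: worse on start delay (2 vs 0).
#2: worse on start delay (15 vs 0).
#4: worse on start delay (1 vs 0).
#5: worse on salary ask (189 vs 184).
#6: worse on start delay (12 vs 0).
#7: worse on interview score (3.6 vs 5.1).
#8: worse on interview score (4.6 vs 5.1).
No option dominates #3.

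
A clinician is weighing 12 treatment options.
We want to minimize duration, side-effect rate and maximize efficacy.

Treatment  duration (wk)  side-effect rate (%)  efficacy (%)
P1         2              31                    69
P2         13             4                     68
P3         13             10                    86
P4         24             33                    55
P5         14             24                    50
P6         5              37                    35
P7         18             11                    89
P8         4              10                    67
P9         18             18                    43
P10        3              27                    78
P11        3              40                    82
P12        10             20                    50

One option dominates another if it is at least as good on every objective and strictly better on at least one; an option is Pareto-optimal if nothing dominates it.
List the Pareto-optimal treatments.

P1: not dominated (best duration).
P2: not dominated (best side-effect rate).
P3: not dominated.
P4: dominated by P1 (duration 2≤24, side-effect rate 31≤33, efficacy 69≥55).
P5: dominated by P2 (duration 13≤14, side-effect rate 4≤24, efficacy 68≥50).
P6: dominated by P1 (duration 2≤5, side-effect rate 31≤37, efficacy 69≥35).
P7: not dominated (best efficacy).
P8: not dominated.
P9: dominated by P2 (duration 13≤18, side-effect rate 4≤18, efficacy 68≥43).
P10: not dominated.
P11: not dominated.
P12: dominated by P8 (duration 4≤10, side-effect rate 10≤20, efficacy 67≥50).

P1, P2, P3, P7, P8, P10, P11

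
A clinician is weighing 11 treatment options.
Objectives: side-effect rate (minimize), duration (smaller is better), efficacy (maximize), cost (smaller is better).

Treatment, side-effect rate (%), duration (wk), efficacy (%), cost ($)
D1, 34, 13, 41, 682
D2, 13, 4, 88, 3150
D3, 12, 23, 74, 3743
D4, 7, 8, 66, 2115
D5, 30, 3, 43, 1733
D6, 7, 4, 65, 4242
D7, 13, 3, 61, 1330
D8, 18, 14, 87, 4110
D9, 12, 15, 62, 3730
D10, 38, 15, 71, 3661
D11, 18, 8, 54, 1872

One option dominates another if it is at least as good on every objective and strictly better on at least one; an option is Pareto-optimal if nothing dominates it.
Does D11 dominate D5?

No

D11 vs D5: D11 is worse on duration (8 vs 3), so it does not dominate D5.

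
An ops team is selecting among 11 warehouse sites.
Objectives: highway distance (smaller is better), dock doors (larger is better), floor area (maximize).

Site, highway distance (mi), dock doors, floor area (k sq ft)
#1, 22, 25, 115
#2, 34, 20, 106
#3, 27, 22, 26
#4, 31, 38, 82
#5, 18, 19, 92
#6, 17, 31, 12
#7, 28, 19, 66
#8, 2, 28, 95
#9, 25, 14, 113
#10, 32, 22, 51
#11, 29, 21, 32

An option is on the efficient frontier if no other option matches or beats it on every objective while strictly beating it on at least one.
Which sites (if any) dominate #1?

none

#2: worse on highway distance (34 vs 22).
#3: worse on highway distance (27 vs 22).
#4: worse on highway distance (31 vs 22).
#5: worse on dock doors (19 vs 25).
#6: worse on floor area (12 vs 115).
#7: worse on highway distance (28 vs 22).
#8: worse on floor area (95 vs 115).
#9: worse on highway distance (25 vs 22).
#10: worse on highway distance (32 vs 22).
#11: worse on highway distance (29 vs 22).
No option dominates #1.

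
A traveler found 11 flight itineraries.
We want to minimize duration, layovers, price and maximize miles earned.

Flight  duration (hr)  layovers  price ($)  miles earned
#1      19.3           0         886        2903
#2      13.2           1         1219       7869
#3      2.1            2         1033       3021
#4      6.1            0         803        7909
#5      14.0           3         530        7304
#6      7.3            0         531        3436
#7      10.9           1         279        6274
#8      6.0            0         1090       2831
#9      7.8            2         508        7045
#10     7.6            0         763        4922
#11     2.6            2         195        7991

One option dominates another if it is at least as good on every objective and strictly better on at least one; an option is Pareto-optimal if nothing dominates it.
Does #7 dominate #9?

No

#7 vs #9: #7 is worse on duration (10.9 vs 7.8), so it does not dominate #9.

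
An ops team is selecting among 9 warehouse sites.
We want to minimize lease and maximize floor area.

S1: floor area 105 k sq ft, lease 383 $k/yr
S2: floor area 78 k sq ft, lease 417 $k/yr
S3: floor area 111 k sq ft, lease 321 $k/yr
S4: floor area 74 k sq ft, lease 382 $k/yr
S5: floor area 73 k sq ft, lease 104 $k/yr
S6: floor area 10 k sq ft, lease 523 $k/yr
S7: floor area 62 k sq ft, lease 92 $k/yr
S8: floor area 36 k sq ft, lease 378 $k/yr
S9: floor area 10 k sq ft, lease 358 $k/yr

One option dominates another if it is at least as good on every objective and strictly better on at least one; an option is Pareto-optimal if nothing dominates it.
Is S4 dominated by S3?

S3 vs S4: floor area 111≥74, lease 321≤382 — S3 is at least as good on every objective with at least one strict improvement.

Yes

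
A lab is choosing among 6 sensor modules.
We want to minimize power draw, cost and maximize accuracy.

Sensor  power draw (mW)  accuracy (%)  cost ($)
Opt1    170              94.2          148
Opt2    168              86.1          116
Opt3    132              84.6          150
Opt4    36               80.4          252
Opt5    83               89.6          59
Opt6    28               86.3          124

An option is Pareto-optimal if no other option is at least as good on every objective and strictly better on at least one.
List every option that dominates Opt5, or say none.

none

Opt1: worse on power draw (170 vs 83).
Opt2: worse on power draw (168 vs 83).
Opt3: worse on power draw (132 vs 83).
Opt4: worse on accuracy (80.4 vs 89.6).
Opt6: worse on accuracy (86.3 vs 89.6).
No option dominates Opt5.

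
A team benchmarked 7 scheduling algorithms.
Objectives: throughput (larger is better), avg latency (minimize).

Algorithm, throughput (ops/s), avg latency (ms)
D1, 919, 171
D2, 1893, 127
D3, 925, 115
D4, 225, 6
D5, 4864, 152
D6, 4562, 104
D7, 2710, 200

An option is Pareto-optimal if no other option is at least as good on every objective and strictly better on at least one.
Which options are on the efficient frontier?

D1: dominated by D2 (throughput 1893≥919, avg latency 127≤171).
D2: dominated by D6 (throughput 4562≥1893, avg latency 104≤127).
D3: dominated by D6 (throughput 4562≥925, avg latency 104≤115).
D4: not dominated (best avg latency).
D5: not dominated (best throughput).
D6: not dominated.
D7: dominated by D5 (throughput 4864≥2710, avg latency 152≤200).

D4, D5, D6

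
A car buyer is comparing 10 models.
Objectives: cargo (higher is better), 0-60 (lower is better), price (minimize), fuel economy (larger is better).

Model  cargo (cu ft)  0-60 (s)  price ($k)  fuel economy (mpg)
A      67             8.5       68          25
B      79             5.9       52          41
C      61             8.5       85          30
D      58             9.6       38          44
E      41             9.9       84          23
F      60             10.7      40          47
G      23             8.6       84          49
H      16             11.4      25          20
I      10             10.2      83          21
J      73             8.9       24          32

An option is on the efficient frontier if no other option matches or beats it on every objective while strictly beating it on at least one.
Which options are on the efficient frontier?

A: dominated by B (cargo 79≥67, 0-60 5.9≤8.5, price 52≤68, fuel economy 41≥25).
B: not dominated (best cargo).
C: dominated by B (cargo 79≥61, 0-60 5.9≤8.5, price 52≤85, fuel economy 41≥30).
D: not dominated.
E: dominated by A (cargo 67≥41, 0-60 8.5≤9.9, price 68≤84, fuel economy 25≥23).
F: not dominated.
G: not dominated (best fuel economy).
H: dominated by J (cargo 73≥16, 0-60 8.9≤11.4, price 24≤25, fuel economy 32≥20).
I: dominated by A (cargo 67≥10, 0-60 8.5≤10.2, price 68≤83, fuel economy 25≥21).
J: not dominated (best price).

B, D, F, G, J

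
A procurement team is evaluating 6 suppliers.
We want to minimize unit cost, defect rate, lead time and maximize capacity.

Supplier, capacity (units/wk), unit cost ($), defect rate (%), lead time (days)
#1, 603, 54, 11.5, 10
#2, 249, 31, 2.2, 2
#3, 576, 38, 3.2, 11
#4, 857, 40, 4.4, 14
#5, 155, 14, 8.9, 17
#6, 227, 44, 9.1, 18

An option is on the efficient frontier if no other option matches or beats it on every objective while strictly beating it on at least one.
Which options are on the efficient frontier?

#1: not dominated.
#2: not dominated (best defect rate).
#3: not dominated.
#4: not dominated (best capacity).
#5: not dominated (best unit cost).
#6: dominated by #2 (capacity 249≥227, unit cost 31≤44, defect rate 2.2≤9.1, lead time 2≤18).

#1, #2, #3, #4, #5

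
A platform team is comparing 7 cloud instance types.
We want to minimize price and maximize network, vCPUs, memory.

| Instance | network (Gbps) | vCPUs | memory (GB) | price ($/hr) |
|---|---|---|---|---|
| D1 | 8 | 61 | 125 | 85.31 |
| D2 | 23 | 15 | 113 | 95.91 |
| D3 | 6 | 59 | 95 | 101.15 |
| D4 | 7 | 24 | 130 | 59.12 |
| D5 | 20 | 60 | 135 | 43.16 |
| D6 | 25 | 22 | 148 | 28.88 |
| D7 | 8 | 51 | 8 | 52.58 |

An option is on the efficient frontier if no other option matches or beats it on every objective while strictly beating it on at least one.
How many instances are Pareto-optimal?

D1: not dominated (best vCPUs).
D2: dominated by D6 (network 25≥23, vCPUs 22≥15, memory 148≥113, price 28.88≤95.91).
D3: dominated by D1 (network 8≥6, vCPUs 61≥59, memory 125≥95, price 85.31≤101.15).
D4: dominated by D5 (network 20≥7, vCPUs 60≥24, memory 135≥130, price 43.16≤59.12).
D5: not dominated.
D6: not dominated (best network).
D7: dominated by D5 (network 20≥8, vCPUs 60≥51, memory 135≥8, price 43.16≤52.58).
Pareto-optimal: D1, D5, D6 → 3.

3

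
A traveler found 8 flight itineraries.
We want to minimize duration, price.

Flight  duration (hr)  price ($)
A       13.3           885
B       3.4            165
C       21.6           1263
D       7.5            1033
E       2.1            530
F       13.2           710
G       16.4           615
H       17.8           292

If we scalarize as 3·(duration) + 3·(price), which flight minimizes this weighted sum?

A: 3·13.3 + 3·885 = 2694.9
B: 3·3.4 + 3·165 = 505.2
C: 3·21.6 + 3·1263 = 3853.8
D: 3·7.5 + 3·1033 = 3121.5
E: 3·2.1 + 3·530 = 1596.3
F: 3·13.2 + 3·710 = 2169.6
G: 3·16.4 + 3·615 = 1894.2
H: 3·17.8 + 3·292 = 929.4
Lowest: B at 505.2.

B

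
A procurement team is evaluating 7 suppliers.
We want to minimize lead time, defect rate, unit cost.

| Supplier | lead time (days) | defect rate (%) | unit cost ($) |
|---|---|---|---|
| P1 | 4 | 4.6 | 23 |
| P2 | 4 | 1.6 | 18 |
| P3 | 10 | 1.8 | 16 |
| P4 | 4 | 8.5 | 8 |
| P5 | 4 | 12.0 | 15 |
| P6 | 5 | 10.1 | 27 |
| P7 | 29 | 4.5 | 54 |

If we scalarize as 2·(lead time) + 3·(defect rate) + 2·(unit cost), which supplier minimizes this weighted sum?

P2

P1: 2·4 + 3·4.6 + 2·23 = 67.8
P2: 2·4 + 3·1.6 + 2·18 = 48.8
P3: 2·10 + 3·1.8 + 2·16 = 57.4
P4: 2·4 + 3·8.5 + 2·8 = 49.5
P5: 2·4 + 3·12.0 + 2·15 = 74.0
P6: 2·5 + 3·10.1 + 2·27 = 94.3
P7: 2·29 + 3·4.5 + 2·54 = 179.5
Lowest: P2 at 48.8.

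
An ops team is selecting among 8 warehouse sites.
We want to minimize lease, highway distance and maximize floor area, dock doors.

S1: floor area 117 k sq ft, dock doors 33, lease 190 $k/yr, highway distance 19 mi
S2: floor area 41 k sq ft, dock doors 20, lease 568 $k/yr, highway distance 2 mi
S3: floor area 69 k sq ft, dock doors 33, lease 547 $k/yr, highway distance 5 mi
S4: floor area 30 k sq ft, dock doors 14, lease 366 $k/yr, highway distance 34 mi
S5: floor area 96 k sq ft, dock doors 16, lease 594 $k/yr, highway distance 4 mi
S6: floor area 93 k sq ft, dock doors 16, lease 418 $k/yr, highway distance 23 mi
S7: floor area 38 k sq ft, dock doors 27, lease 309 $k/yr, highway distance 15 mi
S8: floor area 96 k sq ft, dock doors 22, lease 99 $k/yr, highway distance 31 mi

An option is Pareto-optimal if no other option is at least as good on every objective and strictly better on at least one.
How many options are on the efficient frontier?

6

S1: not dominated (best floor area).
S2: not dominated (best highway distance).
S3: not dominated.
S4: dominated by S1 (floor area 117≥30, dock doors 33≥14, lease 190≤366, highway distance 19≤34).
S5: not dominated.
S6: dominated by S1 (floor area 117≥93, dock doors 33≥16, lease 190≤418, highway distance 19≤23).
S7: not dominated.
S8: not dominated (best lease).
Pareto-optimal: S1, S2, S3, S5, S7, S8 → 6.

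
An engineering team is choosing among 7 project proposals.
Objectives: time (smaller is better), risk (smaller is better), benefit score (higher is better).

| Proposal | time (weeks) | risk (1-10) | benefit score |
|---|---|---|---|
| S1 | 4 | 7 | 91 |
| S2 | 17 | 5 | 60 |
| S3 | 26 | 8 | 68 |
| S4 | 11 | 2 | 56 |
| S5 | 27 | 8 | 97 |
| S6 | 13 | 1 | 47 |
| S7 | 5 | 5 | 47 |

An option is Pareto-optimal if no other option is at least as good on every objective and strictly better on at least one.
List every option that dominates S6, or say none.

S1: worse on risk (7 vs 1).
S2: worse on time (17 vs 13).
S3: worse on time (26 vs 13).
S4: worse on risk (2 vs 1).
S5: worse on time (27 vs 13).
S7: worse on risk (5 vs 1).
No option dominates S6.

none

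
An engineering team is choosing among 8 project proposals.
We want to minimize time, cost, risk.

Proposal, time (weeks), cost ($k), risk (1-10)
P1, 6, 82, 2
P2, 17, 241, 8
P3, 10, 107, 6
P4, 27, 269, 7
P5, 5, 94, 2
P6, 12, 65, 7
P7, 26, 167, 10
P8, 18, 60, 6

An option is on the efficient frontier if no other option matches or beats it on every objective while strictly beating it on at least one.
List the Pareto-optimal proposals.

P1, P5, P6, P8

P1: not dominated.
P2: dominated by P1 (time 6≤17, cost 82≤241, risk 2≤8).
P3: dominated by P1 (time 6≤10, cost 82≤107, risk 2≤6).
P4: dominated by P1 (time 6≤27, cost 82≤269, risk 2≤7).
P5: not dominated (best time).
P6: not dominated.
P7: dominated by P1 (time 6≤26, cost 82≤167, risk 2≤10).
P8: not dominated (best cost).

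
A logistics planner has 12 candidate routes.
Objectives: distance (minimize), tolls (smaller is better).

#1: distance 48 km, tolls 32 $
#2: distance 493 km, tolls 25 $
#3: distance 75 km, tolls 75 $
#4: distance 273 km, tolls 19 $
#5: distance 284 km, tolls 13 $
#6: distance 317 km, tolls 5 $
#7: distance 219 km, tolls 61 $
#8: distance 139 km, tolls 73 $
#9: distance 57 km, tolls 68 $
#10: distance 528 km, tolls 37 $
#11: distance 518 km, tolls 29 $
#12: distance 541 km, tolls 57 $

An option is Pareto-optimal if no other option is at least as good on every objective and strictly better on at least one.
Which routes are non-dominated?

#1: not dominated (best distance).
#2: dominated by #4 (distance 273≤493, tolls 19≤25).
#3: dominated by #1 (distance 48≤75, tolls 32≤75).
#4: not dominated.
#5: not dominated.
#6: not dominated (best tolls).
#7: dominated by #1 (distance 48≤219, tolls 32≤61).
#8: dominated by #1 (distance 48≤139, tolls 32≤73).
#9: dominated by #1 (distance 48≤57, tolls 32≤68).
#10: dominated by #1 (distance 48≤528, tolls 32≤37).
#11: dominated by #2 (distance 493≤518, tolls 25≤29).
#12: dominated by #1 (distance 48≤541, tolls 32≤57).

#1, #4, #5, #6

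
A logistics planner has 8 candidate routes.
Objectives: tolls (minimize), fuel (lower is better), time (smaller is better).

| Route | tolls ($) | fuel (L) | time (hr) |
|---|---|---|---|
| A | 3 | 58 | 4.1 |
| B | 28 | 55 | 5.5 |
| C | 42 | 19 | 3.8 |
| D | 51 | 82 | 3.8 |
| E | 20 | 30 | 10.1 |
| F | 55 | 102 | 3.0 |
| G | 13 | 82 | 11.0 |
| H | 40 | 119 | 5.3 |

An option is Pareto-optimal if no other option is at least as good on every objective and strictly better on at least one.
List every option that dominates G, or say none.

A: tolls 3≤13, fuel 58≤82, time 4.1≤11.0 — dominates G.
Others (B, C, D, E, F, H) are each worse than G on at least one objective.

A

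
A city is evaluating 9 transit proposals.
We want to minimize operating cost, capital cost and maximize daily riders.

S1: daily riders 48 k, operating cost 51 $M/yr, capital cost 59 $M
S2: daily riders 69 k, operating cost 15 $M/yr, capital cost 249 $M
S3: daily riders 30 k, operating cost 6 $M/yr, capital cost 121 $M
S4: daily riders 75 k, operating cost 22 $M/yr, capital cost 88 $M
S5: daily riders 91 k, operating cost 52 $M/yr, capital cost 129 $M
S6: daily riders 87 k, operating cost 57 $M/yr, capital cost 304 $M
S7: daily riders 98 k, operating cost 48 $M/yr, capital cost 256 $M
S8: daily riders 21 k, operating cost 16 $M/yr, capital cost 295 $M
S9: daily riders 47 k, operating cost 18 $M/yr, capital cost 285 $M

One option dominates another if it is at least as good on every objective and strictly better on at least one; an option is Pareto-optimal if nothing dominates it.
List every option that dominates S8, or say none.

S2, S3

S2: daily riders 69≥21, operating cost 15≤16, capital cost 249≤295 — dominates S8.
S3: daily riders 30≥21, operating cost 6≤16, capital cost 121≤295 — dominates S8.
Others (S1, S4, S5, S6, S7, S9) are each worse than S8 on at least one objective.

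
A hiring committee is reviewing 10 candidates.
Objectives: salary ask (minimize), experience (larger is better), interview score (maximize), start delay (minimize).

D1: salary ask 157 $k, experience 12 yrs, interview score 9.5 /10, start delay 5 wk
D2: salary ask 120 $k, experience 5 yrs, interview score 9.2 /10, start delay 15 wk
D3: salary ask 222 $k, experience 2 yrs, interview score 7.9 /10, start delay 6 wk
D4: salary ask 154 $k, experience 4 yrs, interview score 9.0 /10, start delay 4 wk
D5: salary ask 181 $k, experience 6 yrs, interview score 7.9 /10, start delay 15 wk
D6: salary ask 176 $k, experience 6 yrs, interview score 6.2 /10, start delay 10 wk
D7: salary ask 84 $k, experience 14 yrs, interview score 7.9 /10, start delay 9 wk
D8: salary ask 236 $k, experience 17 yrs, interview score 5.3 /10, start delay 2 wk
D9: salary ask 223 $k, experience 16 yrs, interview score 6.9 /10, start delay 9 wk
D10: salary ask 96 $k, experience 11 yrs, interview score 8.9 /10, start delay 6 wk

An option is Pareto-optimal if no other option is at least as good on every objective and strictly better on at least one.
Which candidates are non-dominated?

D1, D2, D4, D7, D8, D9, D10

D1: not dominated (best interview score).
D2: not dominated.
D3: dominated by D1 (salary ask 157≤222, experience 12≥2, interview score 9.5≥7.9, start delay 5≤6).
D4: not dominated.
D5: dominated by D1 (salary ask 157≤181, experience 12≥6, interview score 9.5≥7.9, start delay 5≤15).
D6: dominated by D1 (salary ask 157≤176, experience 12≥6, interview score 9.5≥6.2, start delay 5≤10).
D7: not dominated (best salary ask).
D8: not dominated (best experience).
D9: not dominated.
D10: not dominated.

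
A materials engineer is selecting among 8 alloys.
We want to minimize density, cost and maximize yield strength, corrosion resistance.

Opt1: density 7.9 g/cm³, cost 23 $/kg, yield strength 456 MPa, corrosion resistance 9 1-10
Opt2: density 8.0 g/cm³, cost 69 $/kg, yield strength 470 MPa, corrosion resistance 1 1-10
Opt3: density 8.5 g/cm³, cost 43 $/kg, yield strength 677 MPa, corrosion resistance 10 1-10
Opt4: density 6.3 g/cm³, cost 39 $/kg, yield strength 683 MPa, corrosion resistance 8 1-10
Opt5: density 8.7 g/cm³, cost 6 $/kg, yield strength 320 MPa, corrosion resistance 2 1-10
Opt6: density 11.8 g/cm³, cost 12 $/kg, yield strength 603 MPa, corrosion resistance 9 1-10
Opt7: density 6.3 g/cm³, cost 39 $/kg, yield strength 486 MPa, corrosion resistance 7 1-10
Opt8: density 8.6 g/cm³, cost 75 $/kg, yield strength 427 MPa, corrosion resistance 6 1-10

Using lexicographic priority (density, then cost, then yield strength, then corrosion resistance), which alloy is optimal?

First minimize density: best is 6.3, kept {Opt4, Opt7}.
Then minimize cost: best is 39, kept {Opt4, Opt7}.
Then maximize yield strength: best is 683, kept {Opt4}.

Opt4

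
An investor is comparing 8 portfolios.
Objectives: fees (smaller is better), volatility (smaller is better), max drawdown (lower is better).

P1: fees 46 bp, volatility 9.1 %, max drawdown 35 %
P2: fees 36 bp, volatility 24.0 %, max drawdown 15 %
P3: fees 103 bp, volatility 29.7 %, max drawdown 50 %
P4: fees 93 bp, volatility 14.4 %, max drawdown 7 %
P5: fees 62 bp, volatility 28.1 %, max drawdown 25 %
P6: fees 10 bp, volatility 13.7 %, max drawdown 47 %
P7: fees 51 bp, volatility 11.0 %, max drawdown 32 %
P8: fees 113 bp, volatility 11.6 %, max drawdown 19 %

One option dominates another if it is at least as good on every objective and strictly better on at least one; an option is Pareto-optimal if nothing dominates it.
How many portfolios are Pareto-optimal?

P1: not dominated (best volatility).
P2: not dominated.
P3: dominated by P1 (fees 46≤103, volatility 9.1≤29.7, max drawdown 35≤50).
P4: not dominated (best max drawdown).
P5: dominated by P2 (fees 36≤62, volatility 24.0≤28.1, max drawdown 15≤25).
P6: not dominated (best fees).
P7: not dominated.
P8: not dominated.
Pareto-optimal: P1, P2, P4, P6, P7, P8 → 6.

6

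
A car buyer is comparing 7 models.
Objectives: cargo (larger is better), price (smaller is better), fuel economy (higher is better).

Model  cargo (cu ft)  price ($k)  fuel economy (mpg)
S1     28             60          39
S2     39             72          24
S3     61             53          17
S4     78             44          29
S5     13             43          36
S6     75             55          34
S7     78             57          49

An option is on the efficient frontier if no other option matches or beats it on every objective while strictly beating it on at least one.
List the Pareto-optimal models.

S1: dominated by S7 (cargo 78≥28, price 57≤60, fuel economy 49≥39).
S2: dominated by S4 (cargo 78≥39, price 44≤72, fuel economy 29≥24).
S3: dominated by S4 (cargo 78≥61, price 44≤53, fuel economy 29≥17).
S4: not dominated.
S5: not dominated (best price).
S6: not dominated.
S7: not dominated (best fuel economy).

S4, S5, S6, S7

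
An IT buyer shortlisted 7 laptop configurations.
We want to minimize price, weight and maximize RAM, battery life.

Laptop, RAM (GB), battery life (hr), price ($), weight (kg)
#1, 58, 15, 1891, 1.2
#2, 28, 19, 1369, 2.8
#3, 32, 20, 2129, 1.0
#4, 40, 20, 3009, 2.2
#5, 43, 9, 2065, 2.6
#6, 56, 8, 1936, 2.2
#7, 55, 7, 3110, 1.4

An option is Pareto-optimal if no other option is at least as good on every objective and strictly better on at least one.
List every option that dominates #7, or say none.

#1

#1: RAM 58≥55, battery life 15≥7, price 1891≤3110, weight 1.2≤1.4 — dominates #7.
Others (#2, #3, #4, #5, #6) are each worse than #7 on at least one objective.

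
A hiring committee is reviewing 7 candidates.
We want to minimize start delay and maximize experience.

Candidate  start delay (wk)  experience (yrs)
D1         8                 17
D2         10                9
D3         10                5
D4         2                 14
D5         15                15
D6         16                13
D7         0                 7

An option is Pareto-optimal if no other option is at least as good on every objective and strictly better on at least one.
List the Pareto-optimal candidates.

D1: not dominated (best experience).
D2: dominated by D1 (start delay 8≤10, experience 17≥9).
D3: dominated by D1 (start delay 8≤10, experience 17≥5).
D4: not dominated.
D5: dominated by D1 (start delay 8≤15, experience 17≥15).
D6: dominated by D1 (start delay 8≤16, experience 17≥13).
D7: not dominated (best start delay).

D1, D4, D7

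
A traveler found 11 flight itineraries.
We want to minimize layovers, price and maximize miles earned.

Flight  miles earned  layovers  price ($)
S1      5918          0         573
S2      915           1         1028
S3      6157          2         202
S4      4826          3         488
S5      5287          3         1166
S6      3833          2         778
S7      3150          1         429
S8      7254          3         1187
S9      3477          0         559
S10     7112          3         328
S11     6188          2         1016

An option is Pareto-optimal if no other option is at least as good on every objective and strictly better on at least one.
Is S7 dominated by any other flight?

S1: worse on price (573 vs 429).
S2: worse on miles earned (915 vs 3150).
S3: worse on layovers (2 vs 1).
S4: worse on layovers (3 vs 1).
S5: worse on layovers (3 vs 1).
S6: worse on layovers (2 vs 1).
S8: worse on layovers (3 vs 1).
S9: worse on price (559 vs 429).
S10: worse on layovers (3 vs 1).
S11: worse on layovers (2 vs 1).
No option is at least as good as S7 on every objective and strictly better on one.

No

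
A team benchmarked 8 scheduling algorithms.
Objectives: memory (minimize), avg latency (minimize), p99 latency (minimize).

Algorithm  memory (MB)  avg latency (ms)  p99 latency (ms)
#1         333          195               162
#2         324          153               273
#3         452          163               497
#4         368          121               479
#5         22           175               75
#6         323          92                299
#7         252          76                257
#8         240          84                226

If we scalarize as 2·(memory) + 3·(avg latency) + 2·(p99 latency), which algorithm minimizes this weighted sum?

#1: 2·333 + 3·195 + 2·162 = 1575
#2: 2·324 + 3·153 + 2·273 = 1653
#3: 2·452 + 3·163 + 2·497 = 2387
#4: 2·368 + 3·121 + 2·479 = 2057
#5: 2·22 + 3·175 + 2·75 = 719
#6: 2·323 + 3·92 + 2·299 = 1520
#7: 2·252 + 3·76 + 2·257 = 1246
#8: 2·240 + 3·84 + 2·226 = 1184
Lowest: #5 at 719.

#5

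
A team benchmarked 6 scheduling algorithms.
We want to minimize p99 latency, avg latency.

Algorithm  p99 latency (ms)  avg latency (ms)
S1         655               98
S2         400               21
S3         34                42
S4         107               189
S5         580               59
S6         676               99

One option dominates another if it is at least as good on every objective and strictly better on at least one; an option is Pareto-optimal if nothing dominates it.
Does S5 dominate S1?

S5 vs S1: p99 latency 580≤655, avg latency 59≤98 — S5 is at least as good on every objective with at least one strict improvement.

Yes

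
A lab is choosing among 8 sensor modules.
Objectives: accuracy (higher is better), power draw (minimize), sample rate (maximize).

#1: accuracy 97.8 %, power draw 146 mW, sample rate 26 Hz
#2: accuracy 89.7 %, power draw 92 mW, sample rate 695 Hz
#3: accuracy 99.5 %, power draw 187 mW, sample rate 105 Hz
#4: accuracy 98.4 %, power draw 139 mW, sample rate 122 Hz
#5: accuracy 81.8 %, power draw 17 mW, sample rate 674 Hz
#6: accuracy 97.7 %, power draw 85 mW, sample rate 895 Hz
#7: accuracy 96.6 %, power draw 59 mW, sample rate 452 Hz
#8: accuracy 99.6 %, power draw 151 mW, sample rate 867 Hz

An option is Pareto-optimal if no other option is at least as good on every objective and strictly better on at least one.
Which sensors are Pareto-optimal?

#1: dominated by #4 (accuracy 98.4≥97.8, power draw 139≤146, sample rate 122≥26).
#2: dominated by #6 (accuracy 97.7≥89.7, power draw 85≤92, sample rate 895≥695).
#3: dominated by #8 (accuracy 99.6≥99.5, power draw 151≤187, sample rate 867≥105).
#4: not dominated.
#5: not dominated (best power draw).
#6: not dominated (best sample rate).
#7: not dominated.
#8: not dominated (best accuracy).

#4, #5, #6, #7, #8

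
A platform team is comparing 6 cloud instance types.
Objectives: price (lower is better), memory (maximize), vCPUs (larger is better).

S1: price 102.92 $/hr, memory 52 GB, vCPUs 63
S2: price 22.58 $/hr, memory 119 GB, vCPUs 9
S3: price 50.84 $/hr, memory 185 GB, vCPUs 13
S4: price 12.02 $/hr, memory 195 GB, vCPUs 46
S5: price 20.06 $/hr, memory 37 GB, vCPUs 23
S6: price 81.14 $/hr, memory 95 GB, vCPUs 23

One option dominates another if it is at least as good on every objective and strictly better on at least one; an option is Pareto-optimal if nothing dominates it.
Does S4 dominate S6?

S4 vs S6: price 12.02≤81.14, memory 195≥95, vCPUs 46≥23 — S4 is at least as good on every objective with at least one strict improvement.

Yes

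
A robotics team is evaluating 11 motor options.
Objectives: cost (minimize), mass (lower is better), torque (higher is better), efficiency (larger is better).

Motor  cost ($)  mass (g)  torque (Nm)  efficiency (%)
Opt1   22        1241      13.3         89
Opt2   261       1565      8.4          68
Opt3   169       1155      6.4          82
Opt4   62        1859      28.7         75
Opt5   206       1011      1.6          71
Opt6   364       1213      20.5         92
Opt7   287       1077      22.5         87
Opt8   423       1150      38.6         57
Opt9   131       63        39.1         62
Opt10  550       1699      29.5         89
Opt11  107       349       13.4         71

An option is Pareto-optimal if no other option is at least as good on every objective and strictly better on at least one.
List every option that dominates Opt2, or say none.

Opt1, Opt11

Opt1: cost 22≤261, mass 1241≤1565, torque 13.3≥8.4, efficiency 89≥68 — dominates Opt2.
Opt11: cost 107≤261, mass 349≤1565, torque 13.4≥8.4, efficiency 71≥68 — dominates Opt2.
Others (Opt3, Opt4, Opt5, Opt6, Opt7, Opt8, Opt9, Opt10) are each worse than Opt2 on at least one objective.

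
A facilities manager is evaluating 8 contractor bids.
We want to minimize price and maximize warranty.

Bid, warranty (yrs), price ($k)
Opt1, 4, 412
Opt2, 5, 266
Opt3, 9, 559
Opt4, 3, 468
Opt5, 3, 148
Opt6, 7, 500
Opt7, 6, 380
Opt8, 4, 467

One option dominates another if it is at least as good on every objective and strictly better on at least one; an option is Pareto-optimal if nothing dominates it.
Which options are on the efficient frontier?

Opt2, Opt3, Opt5, Opt6, Opt7

Opt1: dominated by Opt2 (warranty 5≥4, price 266≤412).
Opt2: not dominated.
Opt3: not dominated (best warranty).
Opt4: dominated by Opt1 (warranty 4≥3, price 412≤468).
Opt5: not dominated (best price).
Opt6: not dominated.
Opt7: not dominated.
Opt8: dominated by Opt1 (warranty 4≥4, price 412≤467).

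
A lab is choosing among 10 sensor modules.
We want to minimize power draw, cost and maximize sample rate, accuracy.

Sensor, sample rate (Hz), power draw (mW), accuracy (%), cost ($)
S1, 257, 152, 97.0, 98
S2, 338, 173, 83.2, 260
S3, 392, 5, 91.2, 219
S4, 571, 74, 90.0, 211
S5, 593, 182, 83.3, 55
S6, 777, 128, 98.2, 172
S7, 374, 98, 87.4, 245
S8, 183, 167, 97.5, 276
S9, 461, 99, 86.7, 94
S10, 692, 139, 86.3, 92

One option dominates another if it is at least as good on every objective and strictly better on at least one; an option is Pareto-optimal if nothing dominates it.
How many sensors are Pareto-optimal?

S1: not dominated.
S2: dominated by S3 (sample rate 392≥338, power draw 5≤173, accuracy 91.2≥83.2, cost 219≤260).
S3: not dominated (best power draw).
S4: not dominated.
S5: not dominated (best cost).
S6: not dominated (best sample rate).
S7: dominated by S3 (sample rate 392≥374, power draw 5≤98, accuracy 91.2≥87.4, cost 219≤245).
S8: dominated by S6 (sample rate 777≥183, power draw 128≤167, accuracy 98.2≥97.5, cost 172≤276).
S9: not dominated.
S10: not dominated.
Pareto-optimal: S1, S3, S4, S5, S6, S9, S10 → 7.

7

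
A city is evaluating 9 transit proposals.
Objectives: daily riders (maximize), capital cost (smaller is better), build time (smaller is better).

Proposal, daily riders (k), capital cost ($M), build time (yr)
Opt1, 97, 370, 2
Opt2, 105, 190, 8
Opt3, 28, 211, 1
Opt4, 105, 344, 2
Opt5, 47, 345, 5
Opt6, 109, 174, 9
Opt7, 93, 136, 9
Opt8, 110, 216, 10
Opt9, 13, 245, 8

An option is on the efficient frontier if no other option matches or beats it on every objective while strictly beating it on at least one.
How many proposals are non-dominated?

Opt1: dominated by Opt4 (daily riders 105≥97, capital cost 344≤370, build time 2≤2).
Opt2: not dominated.
Opt3: not dominated (best build time).
Opt4: not dominated.
Opt5: dominated by Opt4 (daily riders 105≥47, capital cost 344≤345, build time 2≤5).
Opt6: not dominated.
Opt7: not dominated (best capital cost).
Opt8: not dominated (best daily riders).
Opt9: dominated by Opt2 (daily riders 105≥13, capital cost 190≤245, build time 8≤8).
Pareto-optimal: Opt2, Opt3, Opt4, Opt6, Opt7, Opt8 → 6.

6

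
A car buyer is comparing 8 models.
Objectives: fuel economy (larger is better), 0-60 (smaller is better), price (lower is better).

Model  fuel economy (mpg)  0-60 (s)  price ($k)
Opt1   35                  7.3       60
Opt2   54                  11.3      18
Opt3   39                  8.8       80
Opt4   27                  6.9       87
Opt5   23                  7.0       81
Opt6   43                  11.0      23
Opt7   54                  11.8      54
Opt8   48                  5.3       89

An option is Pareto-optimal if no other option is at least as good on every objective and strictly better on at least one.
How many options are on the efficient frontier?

7

Opt1: not dominated.
Opt2: not dominated (best price).
Opt3: not dominated.
Opt4: not dominated.
Opt5: not dominated.
Opt6: not dominated.
Opt7: dominated by Opt2 (fuel economy 54≥54, 0-60 11.3≤11.8, price 18≤54).
Opt8: not dominated (best 0-60).
Pareto-optimal: Opt1, Opt2, Opt3, Opt4, Opt5, Opt6, Opt8 → 7.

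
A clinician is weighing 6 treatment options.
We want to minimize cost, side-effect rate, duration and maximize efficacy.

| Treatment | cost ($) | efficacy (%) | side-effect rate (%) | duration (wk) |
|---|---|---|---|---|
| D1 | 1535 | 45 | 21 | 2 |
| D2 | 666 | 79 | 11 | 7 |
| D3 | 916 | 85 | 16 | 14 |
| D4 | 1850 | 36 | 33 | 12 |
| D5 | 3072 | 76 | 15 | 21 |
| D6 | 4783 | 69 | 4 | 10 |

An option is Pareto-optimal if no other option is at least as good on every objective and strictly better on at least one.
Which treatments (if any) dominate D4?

D1: cost 1535≤1850, efficacy 45≥36, side-effect rate 21≤33, duration 2≤12 — dominates D4.
D2: cost 666≤1850, efficacy 79≥36, side-effect rate 11≤33, duration 7≤12 — dominates D4.
Others (D3, D5, D6) are each worse than D4 on at least one objective.

D1, D2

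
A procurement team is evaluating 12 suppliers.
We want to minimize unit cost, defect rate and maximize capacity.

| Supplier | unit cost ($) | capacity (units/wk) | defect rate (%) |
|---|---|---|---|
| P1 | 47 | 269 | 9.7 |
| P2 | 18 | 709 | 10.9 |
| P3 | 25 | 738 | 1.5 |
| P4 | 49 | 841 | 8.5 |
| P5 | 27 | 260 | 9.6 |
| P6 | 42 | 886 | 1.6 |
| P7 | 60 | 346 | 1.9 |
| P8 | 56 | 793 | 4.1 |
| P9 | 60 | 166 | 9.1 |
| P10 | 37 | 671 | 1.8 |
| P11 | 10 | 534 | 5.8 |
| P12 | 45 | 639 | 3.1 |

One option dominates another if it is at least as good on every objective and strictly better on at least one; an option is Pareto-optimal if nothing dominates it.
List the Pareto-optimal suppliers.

P2, P3, P6, P11

P1: dominated by P3 (unit cost 25≤47, capacity 738≥269, defect rate 1.5≤9.7).
P2: not dominated.
P3: not dominated (best defect rate).
P4: dominated by P6 (unit cost 42≤49, capacity 886≥841, defect rate 1.6≤8.5).
P5: dominated by P3 (unit cost 25≤27, capacity 738≥260, defect rate 1.5≤9.6).
P6: not dominated (best capacity).
P7: dominated by P3 (unit cost 25≤60, capacity 738≥346, defect rate 1.5≤1.9).
P8: dominated by P6 (unit cost 42≤56, capacity 886≥793, defect rate 1.6≤4.1).
P9: dominated by P3 (unit cost 25≤60, capacity 738≥166, defect rate 1.5≤9.1).
P10: dominated by P3 (unit cost 25≤37, capacity 738≥671, defect rate 1.5≤1.8).
P11: not dominated (best unit cost).
P12: dominated by P3 (unit cost 25≤45, capacity 738≥639, defect rate 1.5≤3.1).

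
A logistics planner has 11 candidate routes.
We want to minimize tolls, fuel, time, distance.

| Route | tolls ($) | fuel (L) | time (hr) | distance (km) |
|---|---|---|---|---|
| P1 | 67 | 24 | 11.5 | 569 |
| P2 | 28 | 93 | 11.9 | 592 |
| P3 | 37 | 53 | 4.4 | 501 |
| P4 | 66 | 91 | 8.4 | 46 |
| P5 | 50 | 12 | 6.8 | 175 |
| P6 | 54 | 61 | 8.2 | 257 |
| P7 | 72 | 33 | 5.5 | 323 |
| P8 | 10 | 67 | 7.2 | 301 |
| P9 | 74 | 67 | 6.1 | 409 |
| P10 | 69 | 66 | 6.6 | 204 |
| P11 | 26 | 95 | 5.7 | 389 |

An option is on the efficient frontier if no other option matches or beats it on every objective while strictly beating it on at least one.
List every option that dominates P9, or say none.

P7: tolls 72≤74, fuel 33≤67, time 5.5≤6.1, distance 323≤409 — dominates P9.
Others (P1, P2, P3, P4, P5, P6, P8, P10, P11) are each worse than P9 on at least one objective.

P7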